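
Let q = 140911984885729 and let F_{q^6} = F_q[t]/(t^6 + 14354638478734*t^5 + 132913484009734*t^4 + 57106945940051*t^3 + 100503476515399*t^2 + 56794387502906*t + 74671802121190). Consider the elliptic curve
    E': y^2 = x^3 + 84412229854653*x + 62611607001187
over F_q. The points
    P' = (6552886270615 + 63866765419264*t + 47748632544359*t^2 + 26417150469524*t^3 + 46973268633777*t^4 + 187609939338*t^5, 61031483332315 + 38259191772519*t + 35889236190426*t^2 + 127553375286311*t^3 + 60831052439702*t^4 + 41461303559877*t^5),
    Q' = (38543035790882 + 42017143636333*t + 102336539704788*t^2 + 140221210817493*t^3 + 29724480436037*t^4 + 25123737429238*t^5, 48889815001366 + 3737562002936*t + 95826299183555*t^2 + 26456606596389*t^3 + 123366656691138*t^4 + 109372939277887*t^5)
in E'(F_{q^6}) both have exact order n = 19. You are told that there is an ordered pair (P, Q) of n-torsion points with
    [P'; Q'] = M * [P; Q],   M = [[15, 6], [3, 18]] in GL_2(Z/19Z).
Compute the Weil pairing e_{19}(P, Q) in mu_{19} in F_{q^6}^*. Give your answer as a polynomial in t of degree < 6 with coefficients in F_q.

128894056892850 + 96001638726035*t + 52749185735356*t^2 + 16031860871091*t^3 + 108805330296890*t^4 + 1475510340860*t^5

Since e_{19}(P,P)=e_{19}(Q,Q)=1 and e_{19}(Q,P)=e_{19}(P,Q)^{-1}, expanding e_{19}(15*P + 6*Q,3*P + 18*Q) leaves e(P,Q)^det(M).
det M = 15*18 - 6*3 = 252 = 5 (mod 19); 5^{-1} = 4 (mod 19).
Double-and-add over 10011: 5-1 doublings, 3-1 additions; each step l_{T,T}/v_{2T} or l_{T,P'}/v at Q'+S for random S.
So e_{19}(P',Q') = 54116295159418 + 42221071897182*t + 42303719675203*t^2 + 34802626856238*t^3 + 135405989702330*t^4 + 46532123284588*t^5.
Hence e(P,Q) = 128894056892850 + 96001638726035*t + 52749185735356*t^2 + 16031860871091*t^3 + 108805330296890*t^4 + 1475510340860*t^5 in F_{140911984885729^6}^*.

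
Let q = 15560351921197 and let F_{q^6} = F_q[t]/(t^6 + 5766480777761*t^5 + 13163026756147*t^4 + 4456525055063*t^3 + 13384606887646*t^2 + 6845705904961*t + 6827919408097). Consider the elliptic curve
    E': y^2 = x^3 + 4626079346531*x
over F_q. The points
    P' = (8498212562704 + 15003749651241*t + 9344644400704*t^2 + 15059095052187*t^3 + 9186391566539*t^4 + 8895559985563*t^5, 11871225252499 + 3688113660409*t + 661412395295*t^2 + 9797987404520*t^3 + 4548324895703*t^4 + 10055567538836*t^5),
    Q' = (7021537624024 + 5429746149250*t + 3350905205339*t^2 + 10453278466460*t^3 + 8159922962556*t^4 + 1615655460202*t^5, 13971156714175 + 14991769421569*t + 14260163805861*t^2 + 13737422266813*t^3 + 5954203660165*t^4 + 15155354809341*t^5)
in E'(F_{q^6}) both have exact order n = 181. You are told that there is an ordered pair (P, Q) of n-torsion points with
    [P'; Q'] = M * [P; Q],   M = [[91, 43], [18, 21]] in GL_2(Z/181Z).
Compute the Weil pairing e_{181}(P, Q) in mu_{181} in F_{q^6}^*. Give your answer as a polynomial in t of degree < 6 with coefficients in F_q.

Alternating bilinearity on E[181] (values in mu_{181} in F_{15560351921197^6}) gives e(P',Q') = e(P,Q)^det(M).
det(M) mod 181 = 51; its inverse in (Z/181)^* is 71 (check: 51*71 mod 181 = 1).
Run Miller on y^2=x^3+4626079346531*x over F_{15560351921197}: ladder 10110101 (8 bits); e = f_P(D_Q)/f_Q(D_P).
So e_{181}(P',Q') = 8078625349047 + 14507554118999*t + 6423822622195*t^2 + 5293281517625*t^3 + 10907217508181*t^4 + 505120994746*t^5.
(8078625349047 + 14507554118999*t + 6423822622195*t^2 + 5293281517625*t^3 + 10907217508181*t^4 + 505120994746*t^5)^{71} mod (15560351921197,f) = 13418312231697 + 5530133082661*t + 8915685269380*t^2 + 2444562444345*t^3 + 6439691168568*t^4 + 14324377236912*t^5.

13418312231697 + 5530133082661*t + 8915685269380*t^2 + 2444562444345*t^3 + 6439691168568*t^4 + 14324377236912*t^5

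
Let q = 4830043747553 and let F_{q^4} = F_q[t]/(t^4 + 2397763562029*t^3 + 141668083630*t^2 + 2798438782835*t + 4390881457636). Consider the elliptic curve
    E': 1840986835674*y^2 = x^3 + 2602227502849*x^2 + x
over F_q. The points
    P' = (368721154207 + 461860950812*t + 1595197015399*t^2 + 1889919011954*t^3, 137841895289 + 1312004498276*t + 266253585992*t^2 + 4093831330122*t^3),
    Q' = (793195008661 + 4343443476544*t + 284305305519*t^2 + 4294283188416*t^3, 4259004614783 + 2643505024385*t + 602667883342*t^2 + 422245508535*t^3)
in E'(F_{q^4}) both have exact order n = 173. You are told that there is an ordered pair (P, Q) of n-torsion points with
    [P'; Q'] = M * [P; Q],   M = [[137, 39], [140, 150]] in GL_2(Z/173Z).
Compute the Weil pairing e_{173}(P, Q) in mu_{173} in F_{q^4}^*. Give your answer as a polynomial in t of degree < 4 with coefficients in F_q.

1913267997347 + 3112534891018*t + 2739062288969*t^2 + 3131874641914*t^3

Alternating bilinearity on E[173] (values in mu_{173} in F_{4830043747553^4}) gives e(P',Q') = e(P,Q)^det(M).
det(M) mod 173 = 39; its inverse in (Z/173)^* is 71 (check: 39*71 mod 173 = 1).
Undo Montgomery via alpha=1616634738343, beta=590080435110: (a',b')=(1448286243244,1170804617742) over F_{4830043747553}.
n = 173 = (10101101)_2 (8 bits, wt 5); accumulate f_{173,P'}(Q'+S)/f_{173,P'}(S) along the 7-step ladder.
f_P(D_Q)/f_Q(D_P) = 3035951923072 + 2953937593512*t + 516183282237*t^2 + 1329369458400*t^3.
Hence e(P,Q) = 1913267997347 + 3112534891018*t + 2739062288969*t^2 + 3131874641914*t^3 in F_{4830043747553^4}^*.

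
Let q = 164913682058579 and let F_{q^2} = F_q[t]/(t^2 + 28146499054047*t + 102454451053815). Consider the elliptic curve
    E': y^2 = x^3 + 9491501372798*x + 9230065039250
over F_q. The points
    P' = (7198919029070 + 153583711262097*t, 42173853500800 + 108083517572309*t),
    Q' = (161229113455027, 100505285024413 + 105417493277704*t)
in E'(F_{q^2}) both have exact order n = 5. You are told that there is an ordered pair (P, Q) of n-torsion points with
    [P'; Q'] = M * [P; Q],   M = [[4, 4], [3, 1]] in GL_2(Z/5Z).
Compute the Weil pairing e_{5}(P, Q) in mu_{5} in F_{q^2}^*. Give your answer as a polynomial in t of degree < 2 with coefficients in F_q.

139539816821064 + 66800471939256*t

Under M = [[4,4],[3,1]] in GL_2(Z/5), e_{5}(P',Q') = e_{5}(P,Q)^(4*1-4*3 mod 5).
Hence e(P,Q) = e(P',Q')^{3} where 3 = 2^{-1} mod 5.
3-bit Miller (101) on E'/F_{164913682058579} with a'=9491501372798, b'=9230065039250: accumulate tangent/chord ratios at Q'+S and P'+S'.
f_P(D_Q)/f_Q(D_P) = 110734783951876 + 96595672571347*t.
Thus e_{5}(P,Q) = 139539816821064 + 66800471939256*t.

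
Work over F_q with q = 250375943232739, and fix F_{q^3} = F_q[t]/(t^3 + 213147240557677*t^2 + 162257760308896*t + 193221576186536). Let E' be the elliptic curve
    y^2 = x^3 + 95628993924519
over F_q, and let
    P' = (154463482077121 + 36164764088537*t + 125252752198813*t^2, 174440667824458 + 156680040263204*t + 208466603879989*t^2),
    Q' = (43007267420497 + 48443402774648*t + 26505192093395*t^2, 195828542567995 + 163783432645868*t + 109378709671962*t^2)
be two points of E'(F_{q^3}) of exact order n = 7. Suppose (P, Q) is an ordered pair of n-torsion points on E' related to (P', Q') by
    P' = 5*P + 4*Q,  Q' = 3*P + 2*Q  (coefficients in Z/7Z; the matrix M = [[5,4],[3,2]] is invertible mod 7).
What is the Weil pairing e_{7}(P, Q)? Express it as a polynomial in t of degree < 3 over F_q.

e_{7}(aP+bQ,cP+dQ) = e_{7}(P,Q)^(ad-bc); with (a,b,c,d)=(5,4,3,2) this gives the det-7 law.
So e_{7}(P,Q) = e_{7}(P',Q')^{3}, since 5*3 = 1 mod 7.
Double-and-add over 111: 3-1 doublings, 3-1 additions; each step l_{T,T}/v_{2T} or l_{T,P'}/v at Q'+S for random S.
e_{7}(P',Q') = 230434025472959 + 5693222136719*t + 82496275971222*t^2.
e_{7}(P,Q) = (230434025472959 + 5693222136719*t + 82496275971222*t^2)^{3} = 217495296788183 + 166621517906065*t + 45412951726859*t^2.

217495296788183 + 166621517906065*t + 45412951726859*t^2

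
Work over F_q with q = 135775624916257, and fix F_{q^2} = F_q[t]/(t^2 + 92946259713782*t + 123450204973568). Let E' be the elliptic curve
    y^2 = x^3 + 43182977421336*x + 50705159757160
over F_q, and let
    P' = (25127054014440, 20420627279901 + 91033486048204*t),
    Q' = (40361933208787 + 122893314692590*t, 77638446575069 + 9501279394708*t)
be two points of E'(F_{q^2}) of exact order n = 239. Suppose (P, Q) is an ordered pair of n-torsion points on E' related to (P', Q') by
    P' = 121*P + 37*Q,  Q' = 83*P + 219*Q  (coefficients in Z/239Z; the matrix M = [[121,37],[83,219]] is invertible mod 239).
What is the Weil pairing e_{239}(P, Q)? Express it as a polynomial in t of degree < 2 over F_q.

68747633807473 + 81425572774350*t

Alternating bilinearity on E[239] (values in mu_{239} in F_{135775624916257^2}) gives e(P',Q') = e(P,Q)^det(M).
Hence e(P,Q) = e(P',Q')^{40} where 40 = 6^{-1} mod 239.
8-bit Miller (11101111) on E'/F_{135775624916257} with a'=43182977421336, b'=50705159757160: accumulate tangent/chord ratios at Q'+S and P'+S'.
f_P(D_Q)/f_Q(D_P) = 100094428139483 + 42913505920858*t.
(100094428139483 + 42913505920858*t)^{40} mod (135775624916257,f) = 68747633807473 + 81425572774350*t.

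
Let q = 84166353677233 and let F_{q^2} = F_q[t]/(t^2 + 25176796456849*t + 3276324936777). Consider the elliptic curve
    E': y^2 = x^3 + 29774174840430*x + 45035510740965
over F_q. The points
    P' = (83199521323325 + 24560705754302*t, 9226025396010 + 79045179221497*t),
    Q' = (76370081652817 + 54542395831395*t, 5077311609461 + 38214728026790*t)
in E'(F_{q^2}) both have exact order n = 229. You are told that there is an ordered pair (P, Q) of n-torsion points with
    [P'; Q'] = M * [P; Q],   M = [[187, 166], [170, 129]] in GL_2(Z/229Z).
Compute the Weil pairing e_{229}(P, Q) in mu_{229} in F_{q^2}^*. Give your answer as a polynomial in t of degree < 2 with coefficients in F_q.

32776799028367 + 21962246228113*t

e_{229} is bilinear + alternating on E[229], so e_{229}(187*P + 166*Q, 170*P + 129*Q) = e_{229}(P,Q)^(187*129-166*170).
Inverting 25 mod 229: 55. Thus e_{229}(P,Q) = e(P',Q')^{55}.
Build f_{229,P'} and f_{229,Q'} via the 8-bit ladder of 229=11100101_2; evaluate at shifted divisors; quotient in F_{84166353677233^2}.
f_P(D_Q)/f_Q(D_P) = 8730068036727 + 46863696560538*t.
Thus e_{229}(P,Q) = 32776799028367 + 21962246228113*t.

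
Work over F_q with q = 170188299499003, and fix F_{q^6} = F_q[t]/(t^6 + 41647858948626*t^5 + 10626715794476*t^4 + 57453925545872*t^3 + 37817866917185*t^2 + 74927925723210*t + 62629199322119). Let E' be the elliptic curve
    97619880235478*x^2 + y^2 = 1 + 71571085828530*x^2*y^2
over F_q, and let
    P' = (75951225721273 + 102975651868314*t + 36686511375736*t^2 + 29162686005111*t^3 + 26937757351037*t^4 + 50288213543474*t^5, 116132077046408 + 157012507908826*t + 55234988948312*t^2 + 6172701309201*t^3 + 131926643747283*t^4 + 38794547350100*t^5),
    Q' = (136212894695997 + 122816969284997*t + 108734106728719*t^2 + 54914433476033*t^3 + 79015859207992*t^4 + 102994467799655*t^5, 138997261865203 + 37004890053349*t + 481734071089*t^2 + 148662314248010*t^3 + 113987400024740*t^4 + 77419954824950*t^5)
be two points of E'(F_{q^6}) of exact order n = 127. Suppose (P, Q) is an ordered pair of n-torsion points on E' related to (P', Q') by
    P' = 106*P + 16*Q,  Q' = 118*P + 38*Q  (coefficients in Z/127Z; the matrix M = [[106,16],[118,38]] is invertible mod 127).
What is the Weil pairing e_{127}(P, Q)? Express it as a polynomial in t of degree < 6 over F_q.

147617152544011 + 59945295726828*t + 67968039426871*t^2 + 106487594792411*t^3 + 18987673121680*t^4 + 17806822365156*t^5

Under M = [[106,16],[118,38]] in GL_2(Z/127), e_{127}(P',Q') = e_{127}(P,Q)^(106*38-16*118 mod 127).
Inverting 108 mod 127: 20. Thus e_{127}(P,Q) = e(P',Q')^{20}.
Edwards->Montgomery: u=(1+y)/(1-y), v=u/x -> 78780148655987v^2=u^3+136614205509104u^2+u; then x_W=6512198601737u+141657360676670: y^2=x^3+72585269773061*x+64500565477409.
Double-and-add over 1111111: 7-1 doublings, 7-1 additions; each step l_{T,T}/v_{2T} or l_{T,P'}/v at Q'+S for random S.
The quotient is 21504232352318 + 128387781768540*t + 110350098322134*t^2 + 72347090364072*t^3 + 165566680602944*t^4 + 85979113812524*t^5.
Thus e_{127}(P,Q) = 147617152544011 + 59945295726828*t + 67968039426871*t^2 + 106487594792411*t^3 + 18987673121680*t^4 + 17806822365156*t^5.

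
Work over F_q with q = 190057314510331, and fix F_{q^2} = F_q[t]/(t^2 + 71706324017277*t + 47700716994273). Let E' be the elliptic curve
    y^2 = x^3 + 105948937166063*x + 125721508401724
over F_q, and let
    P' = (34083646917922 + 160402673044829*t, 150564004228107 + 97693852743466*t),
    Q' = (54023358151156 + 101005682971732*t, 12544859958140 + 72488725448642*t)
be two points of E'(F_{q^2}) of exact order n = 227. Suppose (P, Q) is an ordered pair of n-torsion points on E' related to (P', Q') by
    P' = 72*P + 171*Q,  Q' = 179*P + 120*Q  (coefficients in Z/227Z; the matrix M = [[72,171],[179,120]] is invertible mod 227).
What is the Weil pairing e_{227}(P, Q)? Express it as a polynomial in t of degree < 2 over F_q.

e_{227}(aP+bQ,cP+dQ) = e_{227}(P,Q)^(ad-bc); with (a,b,c,d)=(72,171,179,120) this gives the det-227 law.
det M = 72*120 - 171*179 = -21969 = 50 (mod 227); 50^{-1} = 168 (mod 227).
Build f_{227,P'} and f_{227,Q'} via the 8-bit ladder of 227=11100011_2; evaluate at shifted divisors; quotient in F_{190057314510331^2}.
Result: e(P',Q') = 32538936882922 + 31468177630565*t.
Hence e(P,Q) = 73732408458935 + 69519332863821*t in F_{190057314510331^2}^*.

73732408458935 + 69519332863821*t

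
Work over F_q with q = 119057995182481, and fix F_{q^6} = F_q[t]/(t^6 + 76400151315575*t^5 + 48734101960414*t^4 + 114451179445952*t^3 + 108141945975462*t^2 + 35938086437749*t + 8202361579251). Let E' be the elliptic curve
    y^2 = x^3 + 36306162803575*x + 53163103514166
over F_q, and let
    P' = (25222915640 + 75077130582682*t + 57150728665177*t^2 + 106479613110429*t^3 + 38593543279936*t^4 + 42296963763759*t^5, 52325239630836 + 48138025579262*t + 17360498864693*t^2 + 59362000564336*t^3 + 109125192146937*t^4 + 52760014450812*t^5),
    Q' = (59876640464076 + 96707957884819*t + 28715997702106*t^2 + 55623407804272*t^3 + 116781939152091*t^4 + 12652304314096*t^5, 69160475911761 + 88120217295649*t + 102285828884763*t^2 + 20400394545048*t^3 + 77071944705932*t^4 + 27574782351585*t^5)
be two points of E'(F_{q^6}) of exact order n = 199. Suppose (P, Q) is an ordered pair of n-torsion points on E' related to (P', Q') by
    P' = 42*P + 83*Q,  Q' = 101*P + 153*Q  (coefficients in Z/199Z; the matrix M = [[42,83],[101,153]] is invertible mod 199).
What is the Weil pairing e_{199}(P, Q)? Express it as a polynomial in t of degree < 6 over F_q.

Under M = [[42,83],[101,153]] in GL_2(Z/199), e_{199}(P',Q') = e_{199}(P,Q)^(42*153-83*101 mod 199).
det M = 42*153 - 83*101 = -1957 = 33 (mod 199); 33^{-1} = 193 (mod 199).
Miller loop for e_{199} over F_{119057995182481^6}: bits of 199 = 11000111; 7 double steps + 4 add steps, l/v at each.
Result: e(P',Q') = 83218729822639 + 74586976608631*t + 105645994874105*t^2 + 58681369437592*t^3 + 3752741802727*t^4 + 116194665457133*t^5.
(83218729822639 + 74586976608631*t + 105645994874105*t^2 + 58681369437592*t^3 + 3752741802727*t^4 + 116194665457133*t^5)^{193} mod (119057995182481,f) = 61002841260277 + 114989116396933*t + 95000947480175*t^2 + 53197185954993*t^3 + 14600820589793*t^4 + 24941824588045*t^5.

61002841260277 + 114989116396933*t + 95000947480175*t^2 + 53197185954993*t^3 + 14600820589793*t^4 + 24941824588045*t^5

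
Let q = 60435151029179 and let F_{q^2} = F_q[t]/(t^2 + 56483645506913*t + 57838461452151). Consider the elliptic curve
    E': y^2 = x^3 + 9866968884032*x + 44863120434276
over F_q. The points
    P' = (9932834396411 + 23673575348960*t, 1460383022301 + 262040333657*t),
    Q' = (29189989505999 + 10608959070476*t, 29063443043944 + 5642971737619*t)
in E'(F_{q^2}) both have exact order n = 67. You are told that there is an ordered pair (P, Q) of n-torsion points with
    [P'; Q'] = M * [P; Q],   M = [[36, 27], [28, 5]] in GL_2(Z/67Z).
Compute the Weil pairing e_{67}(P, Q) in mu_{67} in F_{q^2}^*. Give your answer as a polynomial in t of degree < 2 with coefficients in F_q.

e_{67} is bilinear + alternating on E[67], so e_{67}(36*P + 27*Q, 28*P + 5*Q) = e_{67}(P,Q)^(36*5-27*28).
36*5 - 27*28 = -576; reduced mod 67: det = 27, inverse 5.
Miller loop for e_{67} over F_{60435151029179^2}: bits of 67 = 1000011; 6 double steps + 2 add steps, l/v at each.
So e_{67}(P',Q') = 51272866347752 + 27156020968145*t.
e_{67}(P,Q) = (51272866347752 + 27156020968145*t)^{5} = 24734418501524 + 55030250370364*t.

24734418501524 + 55030250370364*t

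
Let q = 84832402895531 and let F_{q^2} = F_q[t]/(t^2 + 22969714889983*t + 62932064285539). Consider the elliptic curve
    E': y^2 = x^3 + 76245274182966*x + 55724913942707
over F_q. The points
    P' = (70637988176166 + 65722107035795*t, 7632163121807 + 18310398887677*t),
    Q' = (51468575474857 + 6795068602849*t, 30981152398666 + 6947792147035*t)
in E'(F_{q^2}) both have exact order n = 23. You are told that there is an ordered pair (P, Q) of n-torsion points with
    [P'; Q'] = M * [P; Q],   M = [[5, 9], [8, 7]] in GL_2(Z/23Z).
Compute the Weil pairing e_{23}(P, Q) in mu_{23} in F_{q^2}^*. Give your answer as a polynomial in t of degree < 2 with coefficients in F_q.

Alternating bilinearity on E[23] (values in mu_{23} in F_{84832402895531^2}) gives e(P',Q') = e(P,Q)^det(M).
So e_{23}(P,Q) = e_{23}(P',Q')^{18}, since 9*18 = 1 mod 23.
n = 23 = (10111)_2 (5 bits, wt 4); accumulate f_{23,P'}(Q'+S)/f_{23,P'}(S) along the 4-step ladder.
e_{23}(P',Q') = 21169336635709 + 5101285286694*t.
Thus e_{23}(P,Q) = 20355088544297 + 46565927183932*t.

20355088544297 + 46565927183932*t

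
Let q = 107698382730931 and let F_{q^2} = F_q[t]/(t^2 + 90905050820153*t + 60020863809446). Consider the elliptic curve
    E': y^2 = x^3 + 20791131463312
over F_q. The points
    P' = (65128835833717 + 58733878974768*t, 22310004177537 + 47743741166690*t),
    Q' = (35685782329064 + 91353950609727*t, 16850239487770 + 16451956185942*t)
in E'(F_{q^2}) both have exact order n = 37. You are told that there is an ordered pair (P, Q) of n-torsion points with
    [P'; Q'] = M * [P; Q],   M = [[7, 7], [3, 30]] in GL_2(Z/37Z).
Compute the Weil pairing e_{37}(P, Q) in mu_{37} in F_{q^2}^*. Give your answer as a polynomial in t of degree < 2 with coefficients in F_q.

e_{37} is bilinear + alternating on E[37], so e_{37}(7*P + 7*Q, 3*P + 30*Q) = e_{37}(P,Q)^(7*30-7*3).
So e_{37}(P,Q) = e_{37}(P',Q')^{28}, since 4*28 = 1 mod 37.
Double-and-add over 100101: 6-1 doublings, 3-1 additions; each step l_{T,T}/v_{2T} or l_{T,P'}/v at Q'+S for random S.
Result: e(P',Q') = 60179309049306 + 105031949283439*t.
Finally e_{37}(P,Q) = 66607271028425 + 89207350489876*t.

66607271028425 + 89207350489876*t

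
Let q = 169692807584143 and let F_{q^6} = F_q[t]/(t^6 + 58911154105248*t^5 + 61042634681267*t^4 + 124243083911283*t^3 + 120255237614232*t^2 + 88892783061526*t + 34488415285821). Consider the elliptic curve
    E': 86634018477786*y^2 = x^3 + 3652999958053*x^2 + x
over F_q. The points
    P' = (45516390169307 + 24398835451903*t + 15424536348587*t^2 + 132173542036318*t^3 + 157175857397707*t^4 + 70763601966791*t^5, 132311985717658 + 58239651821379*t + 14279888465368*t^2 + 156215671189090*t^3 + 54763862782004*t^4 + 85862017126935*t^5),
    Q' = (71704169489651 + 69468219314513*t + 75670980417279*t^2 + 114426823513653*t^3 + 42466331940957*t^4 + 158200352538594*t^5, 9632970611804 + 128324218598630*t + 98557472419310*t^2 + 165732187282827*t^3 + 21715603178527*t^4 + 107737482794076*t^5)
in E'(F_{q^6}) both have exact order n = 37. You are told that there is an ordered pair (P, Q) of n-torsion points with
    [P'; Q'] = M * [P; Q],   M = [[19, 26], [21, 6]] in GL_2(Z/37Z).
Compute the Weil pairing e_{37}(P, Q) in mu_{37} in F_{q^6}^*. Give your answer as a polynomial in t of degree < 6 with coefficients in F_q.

Alternating bilinearity on E[37] (values in mu_{37} in F_{169692807584143^6}) gives e(P',Q') = e(P,Q)^det(M).
19*6 - 26*21 = -432; reduced mod 37: det = 12, inverse 34.
Set x_W=28815689264309*u+96705434731334, y_W=28815689264309*v; then E': y_W^2=x_W^3+127647064019281*x_W+166134022190863.
n = 37 = (100101)_2 (6 bits, wt 3); accumulate f_{37,P'}(Q'+S)/f_{37,P'}(S) along the 5-step ladder.
Result: e(P',Q') = 36386418537181 + 154517959746246*t + 117864144283118*t^2 + 148123185078527*t^3 + 158046885908530*t^4 + 128010162889335*t^5.
Hence e(P,Q) = 70426153571766 + 116369980467125*t + 168422109587052*t^2 + 119266149515340*t^3 + 37568328563343*t^4 + 85411606091860*t^5 in F_{169692807584143^6}^*.

70426153571766 + 116369980467125*t + 168422109587052*t^2 + 119266149515340*t^3 + 37568328563343*t^4 + 85411606091860*t^5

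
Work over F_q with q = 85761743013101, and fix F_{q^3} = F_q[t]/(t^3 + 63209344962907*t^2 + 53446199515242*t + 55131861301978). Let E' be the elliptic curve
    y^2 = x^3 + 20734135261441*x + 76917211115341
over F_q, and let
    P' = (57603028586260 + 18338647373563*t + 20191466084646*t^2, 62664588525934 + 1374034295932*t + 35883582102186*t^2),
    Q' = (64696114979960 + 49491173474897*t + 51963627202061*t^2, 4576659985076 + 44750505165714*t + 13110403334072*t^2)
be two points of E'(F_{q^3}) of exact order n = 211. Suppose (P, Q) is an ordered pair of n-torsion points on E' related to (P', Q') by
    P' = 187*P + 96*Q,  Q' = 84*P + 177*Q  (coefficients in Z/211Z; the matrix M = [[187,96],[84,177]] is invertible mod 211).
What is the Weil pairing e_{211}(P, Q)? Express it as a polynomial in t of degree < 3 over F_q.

e_{211}(aP+bQ,cP+dQ) = e_{211}(P,Q)^(ad-bc); with (a,b,c,d)=(187,96,84,177) this gives the det-211 law.
Inverting 137 mod 211: 134. Thus e_{211}(P,Q) = e(P',Q')^{134}.
n = 211 = (11010011)_2 (8 bits, wt 5); accumulate f_{211,P'}(Q'+S)/f_{211,P'}(S) along the 7-step ladder.
e_{211}(P',Q') = 37511593107725 + 71520176456483*t + 44260878179422*t^2.
e_{211}(P,Q) = (37511593107725 + 71520176456483*t + 44260878179422*t^2)^{134} = 82525724316879 + 45062424545125*t + 10683758095497*t^2.

82525724316879 + 45062424545125*t + 10683758095497*t^2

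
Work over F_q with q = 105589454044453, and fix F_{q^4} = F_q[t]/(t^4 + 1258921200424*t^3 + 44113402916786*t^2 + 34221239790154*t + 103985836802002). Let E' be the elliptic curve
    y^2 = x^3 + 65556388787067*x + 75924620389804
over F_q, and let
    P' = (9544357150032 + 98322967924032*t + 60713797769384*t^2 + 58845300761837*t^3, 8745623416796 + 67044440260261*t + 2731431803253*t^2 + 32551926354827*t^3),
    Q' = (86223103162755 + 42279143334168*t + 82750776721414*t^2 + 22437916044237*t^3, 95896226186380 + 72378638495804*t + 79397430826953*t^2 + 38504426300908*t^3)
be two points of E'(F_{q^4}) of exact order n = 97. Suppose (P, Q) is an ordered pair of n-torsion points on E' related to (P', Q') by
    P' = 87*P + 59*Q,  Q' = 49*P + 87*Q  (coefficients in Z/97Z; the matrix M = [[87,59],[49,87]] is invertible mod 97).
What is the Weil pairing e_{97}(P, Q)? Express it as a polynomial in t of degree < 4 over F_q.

87865717593765 + 66231833862991*t + 32195220149772*t^2 + 62013604193293*t^3

e_{97} is bilinear + alternating on E[97], so e_{97}(87*P + 59*Q, 49*P + 87*Q) = e_{97}(P,Q)^(87*87-59*49).
Inverting 22 mod 97: 75. Thus e_{97}(P,Q) = e(P',Q')^{75}.
Miller loop for e_{97} over F_{105589454044453^4}: bits of 97 = 1100001; 6 double steps + 2 add steps, l/v at each.
f_P(D_Q)/f_Q(D_P) = 7770508731505 + 52949587830849*t + 59505295000413*t^2 + 87697550181032*t^3.
Finally e_{97}(P,Q) = 87865717593765 + 66231833862991*t + 32195220149772*t^2 + 62013604193293*t^3.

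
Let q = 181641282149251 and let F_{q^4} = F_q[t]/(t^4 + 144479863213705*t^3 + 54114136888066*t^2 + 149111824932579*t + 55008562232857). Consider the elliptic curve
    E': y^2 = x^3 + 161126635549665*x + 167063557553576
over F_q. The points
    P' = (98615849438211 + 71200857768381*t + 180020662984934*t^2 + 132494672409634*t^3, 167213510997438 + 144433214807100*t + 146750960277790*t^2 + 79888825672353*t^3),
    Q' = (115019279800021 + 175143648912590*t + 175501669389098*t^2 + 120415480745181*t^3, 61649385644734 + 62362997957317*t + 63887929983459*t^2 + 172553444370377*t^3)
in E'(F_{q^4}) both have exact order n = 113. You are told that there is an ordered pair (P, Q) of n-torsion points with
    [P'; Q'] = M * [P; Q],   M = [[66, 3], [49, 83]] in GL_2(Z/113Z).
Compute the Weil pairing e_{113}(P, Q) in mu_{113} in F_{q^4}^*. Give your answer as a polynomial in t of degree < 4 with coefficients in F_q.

165687182878684 + 132844021035408*t + 35595422528387*t^2 + 32306646516967*t^3

The 113-Weil pairing on E[113] over F_{181641282149251} is alternating-bilinear: e_{113}(P',Q') = e_{113}(P,Q)^det(M).
det M = 66*83 - 3*49 = 5331 = 20 (mod 113); 20^{-1} = 17 (mod 113).
Double-and-add over 1110001: 7-1 doublings, 4-1 additions; each step l_{T,T}/v_{2T} or l_{T,P'}/v at Q'+S for random S.
Miller gives e_{113}(P',Q') = 134497552289294 + 3419633723336*t + 38824074029311*t^2 + 88996975926596*t^3 in F_{181641282149251^4}.
Raise to 17: e(P,Q) = 165687182878684 + 132844021035408*t + 35595422528387*t^2 + 32306646516967*t^3 in mu_{113}.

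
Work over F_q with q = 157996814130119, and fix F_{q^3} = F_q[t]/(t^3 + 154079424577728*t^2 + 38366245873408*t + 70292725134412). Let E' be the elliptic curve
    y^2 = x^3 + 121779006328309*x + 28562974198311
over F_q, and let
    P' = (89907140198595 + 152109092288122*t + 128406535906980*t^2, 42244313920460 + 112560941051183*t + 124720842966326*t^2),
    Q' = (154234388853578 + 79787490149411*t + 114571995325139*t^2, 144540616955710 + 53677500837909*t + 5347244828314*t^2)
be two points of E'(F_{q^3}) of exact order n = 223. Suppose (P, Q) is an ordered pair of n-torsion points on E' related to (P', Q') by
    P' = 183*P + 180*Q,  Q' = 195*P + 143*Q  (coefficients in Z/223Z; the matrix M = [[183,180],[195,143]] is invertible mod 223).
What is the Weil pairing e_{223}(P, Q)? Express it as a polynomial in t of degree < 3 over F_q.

The 223-Weil pairing on E[223] over F_{157996814130119} is alternating-bilinear: e_{223}(P',Q') = e_{223}(P,Q)^det(M).
det(M) mod 223 = 212; its inverse in (Z/223)^* is 81 (check: 212*81 mod 223 = 1).
Build f_{223,P'} and f_{223,Q'} via the 8-bit ladder of 223=11011111_2; evaluate at shifted divisors; quotient in F_{157996814130119^3}.
Miller gives e_{223}(P',Q') = 132251694800233 + 23708636826919*t + 129312783895510*t^2 in F_{157996814130119^3}.
Finally e_{223}(P,Q) = 99141509590114 + 40524589433957*t + 26342140104425*t^2.

99141509590114 + 40524589433957*t + 26342140104425*t^2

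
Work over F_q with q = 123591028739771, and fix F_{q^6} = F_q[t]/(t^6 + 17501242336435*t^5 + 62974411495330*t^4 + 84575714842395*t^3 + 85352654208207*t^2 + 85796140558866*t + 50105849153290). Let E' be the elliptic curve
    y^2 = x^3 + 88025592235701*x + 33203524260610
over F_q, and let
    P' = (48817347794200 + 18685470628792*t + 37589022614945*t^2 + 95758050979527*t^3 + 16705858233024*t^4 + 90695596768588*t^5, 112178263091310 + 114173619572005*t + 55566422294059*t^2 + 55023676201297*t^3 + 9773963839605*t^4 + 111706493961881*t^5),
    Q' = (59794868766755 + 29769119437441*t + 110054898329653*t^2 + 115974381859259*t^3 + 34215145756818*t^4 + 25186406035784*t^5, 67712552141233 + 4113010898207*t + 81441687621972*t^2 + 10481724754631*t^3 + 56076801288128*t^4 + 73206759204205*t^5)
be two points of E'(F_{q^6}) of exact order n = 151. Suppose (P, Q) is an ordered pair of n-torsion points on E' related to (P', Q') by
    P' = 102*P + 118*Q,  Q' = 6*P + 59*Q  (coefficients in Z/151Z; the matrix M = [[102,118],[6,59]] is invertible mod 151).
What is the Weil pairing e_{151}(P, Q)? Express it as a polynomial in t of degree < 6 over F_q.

Since e_{151}(P,P)=e_{151}(Q,Q)=1 and e_{151}(Q,P)=e_{151}(P,Q)^{-1}, expanding e_{151}(102*P + 118*Q,6*P + 59*Q) leaves e(P,Q)^det(M).
det M = 102*59 - 118*6 = 5310 = 25 (mod 151); 25^{-1} = 145 (mod 151).
Double-and-add over 10010111: 8-1 doublings, 5-1 additions; each step l_{T,T}/v_{2T} or l_{T,P'}/v at Q'+S for random S.
Miller gives e_{151}(P',Q') = 62242472103279 + 74730420587543*t + 30415656338623*t^2 + 26360100410762*t^3 + 63122246637239*t^4 + 26539365470838*t^5 in F_{123591028739771^6}.
Hence e(P,Q) = 905538767191 + 71847576542723*t + 88023603101957*t^2 + 71120861185473*t^3 + 48708977257284*t^4 + 26532387615352*t^5 in F_{123591028739771^6}^*.

905538767191 + 71847576542723*t + 88023603101957*t^2 + 71120861185473*t^3 + 48708977257284*t^4 + 26532387615352*t^5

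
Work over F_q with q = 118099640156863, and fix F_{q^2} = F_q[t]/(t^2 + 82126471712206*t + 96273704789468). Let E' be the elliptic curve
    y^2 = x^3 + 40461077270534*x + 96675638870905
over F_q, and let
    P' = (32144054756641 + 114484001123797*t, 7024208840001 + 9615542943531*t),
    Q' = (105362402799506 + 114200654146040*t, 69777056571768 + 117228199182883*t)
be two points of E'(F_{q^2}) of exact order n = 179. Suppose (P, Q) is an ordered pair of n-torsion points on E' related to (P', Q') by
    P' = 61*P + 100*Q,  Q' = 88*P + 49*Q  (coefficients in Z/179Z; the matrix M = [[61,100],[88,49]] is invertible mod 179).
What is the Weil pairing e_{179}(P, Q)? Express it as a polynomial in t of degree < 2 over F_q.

32210648353297 + 117462513378200*t

The 179-Weil pairing on E[179] over F_{118099640156863} is alternating-bilinear: e_{179}(P',Q') = e_{179}(P,Q)^det(M).
Hence e(P,Q) = e(P',Q')^{69} where 69 = 96^{-1} mod 179.
Build f_{179,P'} and f_{179,Q'} via the 8-bit ladder of 179=10110011_2; evaluate at shifted divisors; quotient in F_{118099640156863^2}.
Result: e(P',Q') = 49309117720397 + 14176901499174*t.
Raise to 69: e(P,Q) = 32210648353297 + 117462513378200*t in mu_{179}.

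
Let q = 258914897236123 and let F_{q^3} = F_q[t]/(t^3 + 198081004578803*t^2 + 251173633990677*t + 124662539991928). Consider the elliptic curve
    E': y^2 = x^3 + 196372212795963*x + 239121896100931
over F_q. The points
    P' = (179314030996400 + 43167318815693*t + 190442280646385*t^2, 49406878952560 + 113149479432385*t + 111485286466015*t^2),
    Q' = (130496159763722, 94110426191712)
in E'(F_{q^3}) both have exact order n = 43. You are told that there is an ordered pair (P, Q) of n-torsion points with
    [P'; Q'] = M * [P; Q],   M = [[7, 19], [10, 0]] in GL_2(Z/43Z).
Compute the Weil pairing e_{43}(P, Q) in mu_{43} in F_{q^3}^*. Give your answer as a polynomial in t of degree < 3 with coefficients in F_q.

208794056520350 + 122756411230128*t + 219504981731929*t^2

Since e_{43}(P,P)=e_{43}(Q,Q)=1 and e_{43}(Q,P)=e_{43}(P,Q)^{-1}, expanding e_{43}(7*P + 19*Q,10*P) leaves e(P,Q)^det(M).
So e_{43}(P,Q) = e_{43}(P',Q')^{31}, since 25*31 = 1 mod 43.
Build f_{43,P'} and f_{43,Q'} via the 6-bit ladder of 43=101011_2; evaluate at shifted divisors; quotient in F_{258914897236123^3}.
Result: e(P',Q') = 222963464454651 + 65688887210341*t + 49081986925073*t^2.
Finally e_{43}(P,Q) = 208794056520350 + 122756411230128*t + 219504981731929*t^2.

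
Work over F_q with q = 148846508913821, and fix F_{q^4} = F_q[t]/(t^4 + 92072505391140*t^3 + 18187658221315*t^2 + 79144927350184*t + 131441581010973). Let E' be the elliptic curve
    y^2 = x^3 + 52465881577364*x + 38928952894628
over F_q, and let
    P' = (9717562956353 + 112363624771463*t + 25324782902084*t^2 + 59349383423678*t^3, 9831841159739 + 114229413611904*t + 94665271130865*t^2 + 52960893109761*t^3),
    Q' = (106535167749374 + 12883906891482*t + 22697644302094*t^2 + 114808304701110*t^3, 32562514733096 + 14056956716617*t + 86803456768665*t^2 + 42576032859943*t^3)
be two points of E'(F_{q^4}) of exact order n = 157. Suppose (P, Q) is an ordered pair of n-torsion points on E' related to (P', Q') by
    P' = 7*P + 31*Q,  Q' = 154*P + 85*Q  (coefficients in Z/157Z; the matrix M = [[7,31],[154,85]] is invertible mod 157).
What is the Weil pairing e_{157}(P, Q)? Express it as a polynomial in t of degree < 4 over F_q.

47730103325683 + 59251890167231*t + 114683909726022*t^2 + 86041873025557*t^3

e_{157}(aP+bQ,cP+dQ) = e_{157}(P,Q)^(ad-bc); with (a,b,c,d)=(7,31,154,85) this gives the det-157 law.
7*85 - 31*154 = -4179; reduced mod 157: det = 60, inverse 123.
n = 157 = (10011101)_2 (8 bits, wt 5); accumulate f_{157,P'}(Q'+S)/f_{157,P'}(S) along the 7-step ladder.
The quotient is 19934925403074 + 124423328767218*t + 143684469280242*t^2 + 35561944262116*t^3.
Thus e_{157}(P,Q) = 47730103325683 + 59251890167231*t + 114683909726022*t^2 + 86041873025557*t^3.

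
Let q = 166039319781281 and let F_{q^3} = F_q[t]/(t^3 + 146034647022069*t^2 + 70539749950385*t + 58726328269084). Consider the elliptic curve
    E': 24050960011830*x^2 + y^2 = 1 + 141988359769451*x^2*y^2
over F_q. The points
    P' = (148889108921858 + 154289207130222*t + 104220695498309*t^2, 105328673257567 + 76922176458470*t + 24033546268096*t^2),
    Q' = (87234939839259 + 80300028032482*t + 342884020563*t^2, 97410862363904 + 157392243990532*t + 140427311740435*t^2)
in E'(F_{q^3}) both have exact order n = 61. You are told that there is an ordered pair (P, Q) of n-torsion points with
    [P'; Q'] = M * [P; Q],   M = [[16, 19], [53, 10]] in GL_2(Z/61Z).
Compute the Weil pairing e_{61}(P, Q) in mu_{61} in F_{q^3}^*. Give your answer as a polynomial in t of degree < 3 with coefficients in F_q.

Under M = [[16,19],[53,10]] in GL_2(Z/61), e_{61}(P',Q') = e_{61}(P,Q)^(16*10-19*53 mod 61).
Hence e(P,Q) = e(P',Q')^{35} where 35 = 7^{-1} mod 61.
Map (x,y)_Ed via u=(1+y)/(1-y), v=(1+y)/((1-y)x) to Montgomery A=0,B=55128831545826; then to (a',b')=(106507342451457,0).
Miller loop for e_{61} over F_{166039319781281^3}: bits of 61 = 111101; 5 double steps + 4 add steps, l/v at each.
Miller gives e_{61}(P',Q') = 25390349974771 + 155388315212963*t + 80698308086979*t^2 in F_{166039319781281^3}.
Hence e(P,Q) = 111031718875342 + 37880778079936*t + 99336224788312*t^2 in F_{166039319781281^3}^*.

111031718875342 + 37880778079936*t + 99336224788312*t^2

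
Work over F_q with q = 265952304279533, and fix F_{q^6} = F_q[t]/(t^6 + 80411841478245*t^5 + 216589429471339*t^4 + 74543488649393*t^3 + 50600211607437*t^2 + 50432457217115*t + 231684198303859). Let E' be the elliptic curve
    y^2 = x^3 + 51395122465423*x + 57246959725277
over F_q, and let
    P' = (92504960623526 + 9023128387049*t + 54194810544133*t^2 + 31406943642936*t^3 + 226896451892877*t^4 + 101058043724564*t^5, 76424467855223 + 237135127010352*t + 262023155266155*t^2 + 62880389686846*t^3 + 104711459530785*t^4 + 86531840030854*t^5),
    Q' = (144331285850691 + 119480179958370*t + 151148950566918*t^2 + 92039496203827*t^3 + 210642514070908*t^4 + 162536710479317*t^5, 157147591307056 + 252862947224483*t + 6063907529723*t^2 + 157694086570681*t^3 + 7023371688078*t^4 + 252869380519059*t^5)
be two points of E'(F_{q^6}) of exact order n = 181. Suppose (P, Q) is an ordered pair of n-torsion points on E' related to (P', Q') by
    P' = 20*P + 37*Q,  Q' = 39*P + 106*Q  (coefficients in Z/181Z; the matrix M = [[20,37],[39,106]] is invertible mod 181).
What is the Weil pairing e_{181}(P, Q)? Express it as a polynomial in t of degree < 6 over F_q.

256713583742210 + 81951084901013*t + 185540147411520*t^2 + 205607708205404*t^3 + 223139951231608*t^4 + 98789899118633*t^5

e_{181} is bilinear + alternating on E[181], so e_{181}(20*P + 37*Q, 39*P + 106*Q) = e_{181}(P,Q)^(20*106-37*39).
det M = 20*106 - 37*39 = 677 = 134 (mod 181); 134^{-1} = 77 (mod 181).
n = 181 = (10110101)_2 (8 bits, wt 5); accumulate f_{181,P'}(Q'+S)/f_{181,P'}(S) along the 7-step ladder.
Result: e(P',Q') = 173497705757818 + 146635020165412*t + 110108769098225*t^2 + 20545135373238*t^3 + 212827124666210*t^4 + 216659368756577*t^5.
Finally e_{181}(P,Q) = 256713583742210 + 81951084901013*t + 185540147411520*t^2 + 205607708205404*t^3 + 223139951231608*t^4 + 98789899118633*t^5.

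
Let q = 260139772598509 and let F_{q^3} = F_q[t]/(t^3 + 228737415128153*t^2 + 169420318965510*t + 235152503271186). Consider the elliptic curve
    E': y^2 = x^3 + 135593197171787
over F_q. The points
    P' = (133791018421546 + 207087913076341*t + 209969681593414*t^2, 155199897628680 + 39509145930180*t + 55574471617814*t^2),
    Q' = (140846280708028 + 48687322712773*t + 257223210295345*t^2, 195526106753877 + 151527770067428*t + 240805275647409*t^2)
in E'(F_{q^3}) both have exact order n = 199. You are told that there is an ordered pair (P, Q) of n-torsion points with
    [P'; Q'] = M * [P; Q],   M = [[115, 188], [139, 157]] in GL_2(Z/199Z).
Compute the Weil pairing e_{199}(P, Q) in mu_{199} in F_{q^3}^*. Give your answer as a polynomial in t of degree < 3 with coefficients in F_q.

123810746148338 + 136140129246611*t + 233256961118474*t^2

e_{199} is bilinear + alternating on E[199], so e_{199}(115*P + 188*Q, 139*P + 157*Q) = e_{199}(P,Q)^(115*157-188*139).
Hence e(P,Q) = e(P',Q')^{17} where 17 = 82^{-1} mod 199.
Miller loop for e_{199} over F_{260139772598509^3}: bits of 199 = 11000111; 7 double steps + 4 add steps, l/v at each.
So e_{199}(P',Q') = 104393874014803 + 237638136491528*t + 177400358361689*t^2.
Thus e_{199}(P,Q) = 123810746148338 + 136140129246611*t + 233256961118474*t^2.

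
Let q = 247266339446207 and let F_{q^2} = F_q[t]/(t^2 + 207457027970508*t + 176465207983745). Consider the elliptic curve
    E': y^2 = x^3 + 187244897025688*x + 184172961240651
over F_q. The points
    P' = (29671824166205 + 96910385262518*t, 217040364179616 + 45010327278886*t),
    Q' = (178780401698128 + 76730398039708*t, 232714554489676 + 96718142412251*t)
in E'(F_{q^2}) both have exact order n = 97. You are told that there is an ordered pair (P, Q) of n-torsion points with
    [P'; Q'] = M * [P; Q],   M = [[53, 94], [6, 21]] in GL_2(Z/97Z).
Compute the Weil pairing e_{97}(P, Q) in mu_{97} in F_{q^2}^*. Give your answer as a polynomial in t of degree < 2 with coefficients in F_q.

225214685020050 + 55039528253069*t

Under M = [[53,94],[6,21]] in GL_2(Z/97), e_{97}(P',Q') = e_{97}(P,Q)^(53*21-94*6 mod 97).
So e_{97}(P,Q) = e_{97}(P',Q')^{47}, since 64*47 = 1 mod 97.
Run Miller on y^2=x^3+187244897025688*x+184172961240651 over F_{247266339446207}: ladder 1100001 (7 bits); e = f_P(D_Q)/f_Q(D_P).
f_P(D_Q)/f_Q(D_P) = 227633658790178 + 11998646240792*t.
Raise to 47: e(P,Q) = 225214685020050 + 55039528253069*t in mu_{97}.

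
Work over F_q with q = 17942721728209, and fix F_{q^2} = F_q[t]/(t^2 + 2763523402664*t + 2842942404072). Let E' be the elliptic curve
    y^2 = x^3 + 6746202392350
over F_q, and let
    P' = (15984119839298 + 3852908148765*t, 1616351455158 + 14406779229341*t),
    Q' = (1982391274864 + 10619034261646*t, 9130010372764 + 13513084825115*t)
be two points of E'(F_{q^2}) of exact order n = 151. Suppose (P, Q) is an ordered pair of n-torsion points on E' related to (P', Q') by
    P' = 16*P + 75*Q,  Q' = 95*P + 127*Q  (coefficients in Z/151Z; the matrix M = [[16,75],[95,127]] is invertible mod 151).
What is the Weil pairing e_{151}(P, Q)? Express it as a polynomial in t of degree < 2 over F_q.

e_{151} is bilinear + alternating on E[151], so e_{151}(16*P + 75*Q, 95*P + 127*Q) = e_{151}(P,Q)^(16*127-75*95).
So e_{151}(P,Q) = e_{151}(P',Q')^{70}, since 41*70 = 1 mod 151.
Run Miller on y^2=x^3+6746202392350 over F_{17942721728209}: ladder 10010111 (8 bits); e = f_P(D_Q)/f_Q(D_P).
Miller gives e_{151}(P',Q') = 1496507597364 + 1557519923887*t in F_{17942721728209^2}.
Thus e_{151}(P,Q) = 1323944862521 + 15937031202226*t.

1323944862521 + 15937031202226*t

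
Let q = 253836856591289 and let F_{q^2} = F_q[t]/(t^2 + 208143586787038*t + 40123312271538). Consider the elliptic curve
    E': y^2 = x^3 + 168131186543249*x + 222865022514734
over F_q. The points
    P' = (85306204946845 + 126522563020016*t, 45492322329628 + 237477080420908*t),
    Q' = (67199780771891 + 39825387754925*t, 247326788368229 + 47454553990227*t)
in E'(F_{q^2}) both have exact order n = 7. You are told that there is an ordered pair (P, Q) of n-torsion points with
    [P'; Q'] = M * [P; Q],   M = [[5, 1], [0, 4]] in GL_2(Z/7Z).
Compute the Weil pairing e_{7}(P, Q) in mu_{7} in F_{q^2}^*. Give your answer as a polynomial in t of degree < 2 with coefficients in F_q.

The 7-Weil pairing on E[7] over F_{253836856591289} is alternating-bilinear: e_{7}(P',Q') = e_{7}(P,Q)^det(M).
Inverting 6 mod 7: 6. Thus e_{7}(P,Q) = e(P',Q')^{6}.
n = 7 = (111)_2 (3 bits, wt 3); accumulate f_{7,P'}(Q'+S)/f_{7,P'}(S) along the 2-step ladder.
So e_{7}(P',Q') = 96229475951627 + 167295777121761*t.
Finally e_{7}(P,Q) = 232987001277197 + 86541079469528*t.

232987001277197 + 86541079469528*t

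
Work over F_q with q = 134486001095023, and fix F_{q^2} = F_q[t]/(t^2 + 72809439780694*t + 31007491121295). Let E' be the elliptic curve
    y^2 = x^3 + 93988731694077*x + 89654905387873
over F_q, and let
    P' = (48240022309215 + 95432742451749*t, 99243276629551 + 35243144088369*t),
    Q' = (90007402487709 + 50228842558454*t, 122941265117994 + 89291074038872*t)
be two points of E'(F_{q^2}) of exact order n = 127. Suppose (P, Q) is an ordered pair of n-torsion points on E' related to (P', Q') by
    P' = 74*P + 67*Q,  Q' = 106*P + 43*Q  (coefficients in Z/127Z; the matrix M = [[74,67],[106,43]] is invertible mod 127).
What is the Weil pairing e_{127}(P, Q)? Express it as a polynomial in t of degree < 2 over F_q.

39170125730430 + 65933944950083*t

Under M = [[74,67],[106,43]] in GL_2(Z/127), e_{127}(P',Q') = e_{127}(P,Q)^(74*43-67*106 mod 127).
Inverting 17 mod 127: 15. Thus e_{127}(P,Q) = e(P',Q')^{15}.
7-bit Miller (1111111) on E'/F_{134486001095023} with a'=93988731694077, b'=89654905387873: accumulate tangent/chord ratios at Q'+S and P'+S'.
f_P(D_Q)/f_Q(D_P) = 109139135517704 + 105757373816743*t.
Raise to 15: e(P,Q) = 39170125730430 + 65933944950083*t in mu_{127}.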